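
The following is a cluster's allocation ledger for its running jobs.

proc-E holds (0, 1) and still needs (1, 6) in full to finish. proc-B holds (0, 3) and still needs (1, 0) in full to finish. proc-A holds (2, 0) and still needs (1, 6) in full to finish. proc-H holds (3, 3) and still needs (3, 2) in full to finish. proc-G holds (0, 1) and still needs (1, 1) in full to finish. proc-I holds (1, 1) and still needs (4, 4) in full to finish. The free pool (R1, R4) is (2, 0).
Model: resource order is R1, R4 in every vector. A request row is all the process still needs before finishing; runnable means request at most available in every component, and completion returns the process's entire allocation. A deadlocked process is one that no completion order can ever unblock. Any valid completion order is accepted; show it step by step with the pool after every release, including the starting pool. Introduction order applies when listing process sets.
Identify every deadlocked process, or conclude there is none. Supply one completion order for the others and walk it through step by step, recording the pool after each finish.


Deadlocked set: proc-E, proc-A, proc-H and proc-I.
Key observation: after proc-B, proc-G the pool peaks at (2, 4), and each blocked process is short somewhere: proc-E on R4; proc-A on R4; proc-H on R1; proc-I on R1.
The rest can finish in the order proc-B, proc-G. Step-by-step check:
  pool = (2, 0)
  run proc-B (needs (1, 0), free (2, 0)); after release of (0, 3) the pool is (2, 3)
  run proc-G (needs (1, 1), free (2, 3)); after release of (0, 1) the pool is (2, 4)
None of the blocked processes ever fits:
  blocked: proc-E wants (1, 6), pool (2, 4) — not enough R4
  blocked: proc-A wants (1, 6), pool (2, 4) — not enough R4
  blocked: proc-H wants (3, 2), pool (2, 4) — not enough R1
  blocked: proc-I wants (4, 4), pool (2, 4) — not enough R1


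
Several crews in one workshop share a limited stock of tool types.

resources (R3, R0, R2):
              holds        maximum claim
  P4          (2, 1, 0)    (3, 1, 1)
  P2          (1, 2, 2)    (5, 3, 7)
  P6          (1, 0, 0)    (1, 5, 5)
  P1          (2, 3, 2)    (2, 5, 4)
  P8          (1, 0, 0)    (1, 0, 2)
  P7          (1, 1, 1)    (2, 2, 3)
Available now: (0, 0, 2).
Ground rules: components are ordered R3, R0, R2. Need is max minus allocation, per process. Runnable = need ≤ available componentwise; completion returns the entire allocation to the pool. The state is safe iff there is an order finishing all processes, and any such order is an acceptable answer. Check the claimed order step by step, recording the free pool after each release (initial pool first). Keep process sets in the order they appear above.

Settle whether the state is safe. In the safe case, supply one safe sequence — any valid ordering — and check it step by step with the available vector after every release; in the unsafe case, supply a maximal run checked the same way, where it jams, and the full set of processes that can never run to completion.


SAFE, for example via the order P8, P4, P7, P1, P6, P2.
Key observation: P8 marks the first exact bind of the order: its need (0, 0, 2) fits the free (0, 0, 2) with zero slack on a requested resource.
Verifying each step:
  pool = (0, 0, 2)
  run P8 (needs (0, 0, 2), free (0, 0, 2)); after release of (1, 0, 0) the pool is (1, 0, 2)
  run P4 (needs (1, 0, 1), free (1, 0, 2)); after release of (2, 1, 0) the pool is (3, 1, 2)
  run P7 (needs (1, 1, 2), free (3, 1, 2)); after release of (1, 1, 1) the pool is (4, 2, 3)
  run P1 (needs (0, 2, 2), free (4, 2, 3)); after release of (2, 3, 2) the pool is (6, 5, 5)
  run P6 (needs (0, 5, 5), free (6, 5, 5)); after release of (1, 0, 0) the pool is (7, 5, 5)
  run P2 (needs (4, 1, 5), free (7, 5, 5)); after release of (1, 2, 2) the pool is (8, 7, 7)


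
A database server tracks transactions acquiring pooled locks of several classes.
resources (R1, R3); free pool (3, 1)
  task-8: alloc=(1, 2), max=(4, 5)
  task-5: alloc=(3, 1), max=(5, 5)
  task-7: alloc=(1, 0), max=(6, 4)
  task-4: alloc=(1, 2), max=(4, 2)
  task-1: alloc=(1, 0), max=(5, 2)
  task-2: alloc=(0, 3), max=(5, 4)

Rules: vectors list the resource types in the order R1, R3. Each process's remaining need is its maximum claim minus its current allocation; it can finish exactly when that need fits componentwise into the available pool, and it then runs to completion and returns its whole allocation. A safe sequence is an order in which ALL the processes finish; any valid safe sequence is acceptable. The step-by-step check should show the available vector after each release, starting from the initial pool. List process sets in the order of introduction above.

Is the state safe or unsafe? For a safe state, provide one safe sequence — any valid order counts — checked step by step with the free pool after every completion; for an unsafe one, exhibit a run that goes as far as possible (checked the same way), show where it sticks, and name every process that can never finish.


SAFE, for example via the order task-4, task-1, task-8, task-5, task-7, task-2.
Key observation: reading the order forward, task-4 is the first process whose need (3, 0) meets the free pool (3, 1) exactly on a resource it requests.
Step-by-step check:
  pool = (3, 1)
  task-4 needs (3, 0) <= (3, 1) -> finishes; pool += (1, 2) = (4, 3)
  task-1 needs (4, 2) <= (4, 3) -> finishes; pool += (1, 0) = (5, 3)
  task-8 needs (3, 3) <= (5, 3) -> finishes; pool += (1, 2) = (6, 5)
  task-5 needs (2, 4) <= (6, 5) -> finishes; pool += (3, 1) = (9, 6)
  task-7 needs (5, 4) <= (9, 6) -> finishes; pool += (1, 0) = (10, 6)
  task-2 needs (5, 1) <= (10, 6) -> finishes; pool += (0, 3) = (10, 9)


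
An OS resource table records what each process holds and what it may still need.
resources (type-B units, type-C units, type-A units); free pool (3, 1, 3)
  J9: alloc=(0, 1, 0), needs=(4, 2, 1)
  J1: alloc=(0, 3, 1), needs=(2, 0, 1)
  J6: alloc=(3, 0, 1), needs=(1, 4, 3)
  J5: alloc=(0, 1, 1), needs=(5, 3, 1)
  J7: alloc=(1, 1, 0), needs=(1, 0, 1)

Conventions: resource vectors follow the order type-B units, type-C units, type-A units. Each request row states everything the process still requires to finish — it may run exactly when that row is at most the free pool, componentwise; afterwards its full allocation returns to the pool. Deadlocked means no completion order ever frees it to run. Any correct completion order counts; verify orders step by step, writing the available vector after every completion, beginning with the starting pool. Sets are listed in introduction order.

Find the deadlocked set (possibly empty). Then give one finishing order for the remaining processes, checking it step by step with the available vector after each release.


No process is deadlocked.
Key observation: J1 fits the free pool immediately, and its release cascades until everyone finishes.
One completion order for the rest: J1, J6, J9, J7, J5. Step-by-step check:
  pool = (3, 1, 3)
  run J1 (needs (2, 0, 1), free (3, 1, 3)); after release of (0, 3, 1) the pool is (3, 4, 4)
  run J6 (needs (1, 4, 3), free (3, 4, 4)); after release of (3, 0, 1) the pool is (6, 4, 5)
  run J9 (needs (4, 2, 1), free (6, 4, 5)); after release of (0, 1, 0) the pool is (6, 5, 5)
  run J7 (needs (1, 0, 1), free (6, 5, 5)); after release of (1, 1, 0) the pool is (7, 6, 5)
  run J5 (needs (5, 3, 1), free (7, 6, 5)); after release of (0, 1, 1) the pool is (7, 7, 6)


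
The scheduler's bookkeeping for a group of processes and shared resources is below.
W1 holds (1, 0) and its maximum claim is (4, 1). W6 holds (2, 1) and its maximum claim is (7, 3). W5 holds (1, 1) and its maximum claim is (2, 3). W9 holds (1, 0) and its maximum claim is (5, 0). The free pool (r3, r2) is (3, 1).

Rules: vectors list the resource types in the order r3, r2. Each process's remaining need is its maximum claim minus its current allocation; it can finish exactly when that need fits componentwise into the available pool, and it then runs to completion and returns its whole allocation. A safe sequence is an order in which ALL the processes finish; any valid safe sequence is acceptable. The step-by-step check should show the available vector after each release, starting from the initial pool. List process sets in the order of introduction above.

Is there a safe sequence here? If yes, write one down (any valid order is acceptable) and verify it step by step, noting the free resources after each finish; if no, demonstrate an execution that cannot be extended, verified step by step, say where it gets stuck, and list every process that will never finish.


UNSAFE.
Key observation: even finishing W1, W9 leaves just (5, 1) free — too little r2 for any of the remaining processes.
A maximal execution: W1, W9 — then nothing else fits. Step-by-step check:
  pool = (3, 1)
  run W1 (needs (3, 1), free (3, 1)); after release of (1, 0) the pool is (4, 1)
  run W9 (needs (4, 0), free (4, 1)); after release of (1, 0) the pool is (5, 1)
  blocked: W6 wants (5, 2), pool (5, 1) — not enough r2
  blocked: W5 wants (1, 2), pool (5, 1) — not enough r2
Permanently blocked: W6 and W5.


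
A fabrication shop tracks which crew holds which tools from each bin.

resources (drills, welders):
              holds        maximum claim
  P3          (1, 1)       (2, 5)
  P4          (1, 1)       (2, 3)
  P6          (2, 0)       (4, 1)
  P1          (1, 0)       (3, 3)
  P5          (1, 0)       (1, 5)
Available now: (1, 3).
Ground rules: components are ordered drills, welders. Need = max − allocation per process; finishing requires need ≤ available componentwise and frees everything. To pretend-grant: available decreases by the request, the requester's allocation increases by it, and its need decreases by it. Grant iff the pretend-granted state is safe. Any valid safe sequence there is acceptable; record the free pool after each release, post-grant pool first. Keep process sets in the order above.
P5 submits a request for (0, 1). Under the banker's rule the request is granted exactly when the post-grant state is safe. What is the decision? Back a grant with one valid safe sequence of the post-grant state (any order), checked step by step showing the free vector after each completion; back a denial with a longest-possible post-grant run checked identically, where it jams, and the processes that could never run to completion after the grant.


DENY. Granting would leave the state unsafe.
Key observation: welders is the bottleneck — with P4, P6, P1 done the pool holds (5, 3), short of every remaining need.
Pretend the grant happened; the run P4, P6, P1 goes as far as possible. Walking it through:
  pool = (1, 2)
  P4 needs (1, 2) <= (1, 2) -> finishes; pool += (1, 1) = (2, 3)
  P6 needs (2, 1) <= (2, 3) -> finishes; pool += (2, 0) = (4, 3)
  P1 needs (2, 3) <= (4, 3) -> finishes; pool += (1, 0) = (5, 3)
  P3 still needs (1, 4) but only (5, 3) is free — short on welders
  P5 still needs (0, 4) but only (5, 3) is free — short on welders
Post-grant, the permanently blocked set is P3 and P5.


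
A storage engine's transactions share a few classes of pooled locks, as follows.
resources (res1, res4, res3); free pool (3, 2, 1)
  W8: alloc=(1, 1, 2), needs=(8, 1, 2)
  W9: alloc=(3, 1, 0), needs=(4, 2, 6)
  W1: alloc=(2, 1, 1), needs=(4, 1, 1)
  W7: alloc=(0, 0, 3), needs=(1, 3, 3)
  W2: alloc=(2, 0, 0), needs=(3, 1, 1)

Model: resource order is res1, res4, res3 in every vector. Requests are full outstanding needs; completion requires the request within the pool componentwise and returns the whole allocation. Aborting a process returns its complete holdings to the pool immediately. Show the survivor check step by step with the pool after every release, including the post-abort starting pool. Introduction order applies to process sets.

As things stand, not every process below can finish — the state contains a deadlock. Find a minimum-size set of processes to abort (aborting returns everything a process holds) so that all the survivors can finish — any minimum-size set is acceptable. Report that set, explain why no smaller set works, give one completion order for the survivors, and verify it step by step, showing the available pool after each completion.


The answer: abort W8.
Key observation: the returned (1, 1, 2) from W8 is what brings W7 — unrunnable before, under any order — into play at step 1.
No smaller set exists: with zero aborts the deadlock remains.
One survivor order: W7, W1, W2, W9. Check, step by step (post-abort pool first):
  pool = (4, 3, 3)
  run W7 (needs (1, 3, 3), free (4, 3, 3)); after release of (0, 0, 3) the pool is (4, 3, 6)
  run W1 (needs (4, 1, 1), free (4, 3, 6)); after release of (2, 1, 1) the pool is (6, 4, 7)
  run W2 (needs (3, 1, 1), free (6, 4, 7)); after release of (2, 0, 0) the pool is (8, 4, 7)
  run W9 (needs (4, 2, 6), free (8, 4, 7)); after release of (3, 1, 0) the pool is (11, 5, 7)


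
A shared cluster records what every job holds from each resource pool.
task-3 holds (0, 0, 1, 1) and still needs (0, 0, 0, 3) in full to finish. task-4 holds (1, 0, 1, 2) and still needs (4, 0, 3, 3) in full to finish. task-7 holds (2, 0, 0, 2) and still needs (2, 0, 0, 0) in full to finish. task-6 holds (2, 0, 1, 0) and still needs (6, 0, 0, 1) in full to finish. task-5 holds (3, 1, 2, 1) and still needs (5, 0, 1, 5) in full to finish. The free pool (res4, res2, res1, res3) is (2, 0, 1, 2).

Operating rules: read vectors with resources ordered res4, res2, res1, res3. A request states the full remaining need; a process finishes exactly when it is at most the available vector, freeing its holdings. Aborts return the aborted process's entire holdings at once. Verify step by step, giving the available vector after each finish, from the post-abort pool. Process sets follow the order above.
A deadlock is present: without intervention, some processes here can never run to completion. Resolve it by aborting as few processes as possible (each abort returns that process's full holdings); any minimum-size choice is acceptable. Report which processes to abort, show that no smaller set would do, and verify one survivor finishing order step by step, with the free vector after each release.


Minimum abort set: task-5.
Key observation: aborting task-5 returns (3, 1, 2, 1), and task-6 — hopeless before — runs at step 3 with the returned capacity in the pool.
No smaller set exists: with zero aborts the deadlock remains.
Survivors finish in the order: task-3, task-7, task-6, task-4. Step-by-step check (pool after the aborts first):
  pool = (5, 1, 3, 3)
  task-3 needs (0, 0, 0, 3) <= (5, 1, 3, 3) -> finishes; pool += (0, 0, 1, 1) = (5, 1, 4, 4)
  task-7 needs (2, 0, 0, 0) <= (5, 1, 4, 4) -> finishes; pool += (2, 0, 0, 2) = (7, 1, 4, 6)
  task-6 needs (6, 0, 0, 1) <= (7, 1, 4, 6) -> finishes; pool += (2, 0, 1, 0) = (9, 1, 5, 6)
  task-4 needs (4, 0, 3, 3) <= (9, 1, 5, 6) -> finishes; pool += (1, 0, 1, 2) = (10, 1, 6, 8)


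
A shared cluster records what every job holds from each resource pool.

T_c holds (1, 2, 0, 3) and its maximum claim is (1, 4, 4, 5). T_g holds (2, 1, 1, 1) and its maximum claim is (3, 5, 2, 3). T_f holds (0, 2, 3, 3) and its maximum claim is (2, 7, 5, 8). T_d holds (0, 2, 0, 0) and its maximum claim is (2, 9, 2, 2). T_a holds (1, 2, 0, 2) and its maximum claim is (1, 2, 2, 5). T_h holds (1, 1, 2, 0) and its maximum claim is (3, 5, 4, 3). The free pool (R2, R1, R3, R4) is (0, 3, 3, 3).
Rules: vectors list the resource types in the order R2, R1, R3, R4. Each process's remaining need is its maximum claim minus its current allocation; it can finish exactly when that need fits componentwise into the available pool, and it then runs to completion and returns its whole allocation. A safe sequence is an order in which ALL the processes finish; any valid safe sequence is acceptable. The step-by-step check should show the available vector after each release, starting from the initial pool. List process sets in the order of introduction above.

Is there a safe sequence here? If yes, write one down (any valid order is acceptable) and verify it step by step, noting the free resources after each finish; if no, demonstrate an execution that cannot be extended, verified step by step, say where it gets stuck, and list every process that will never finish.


SAFE. One safe sequence: T_a, T_g, T_c, T_h, T_f, T_d.
Key observation: the order's first zero-slack moment is T_a ((0, 0, 2, 3) needed, (0, 3, 3, 3) free — a requested resource with nothing to spare).
Verifying each step:
  pool = (0, 3, 3, 3)
  T_a needs (0, 0, 2, 3) <= (0, 3, 3, 3) -> finishes; pool += (1, 2, 0, 2) = (1, 5, 3, 5)
  T_g needs (1, 4, 1, 2) <= (1, 5, 3, 5) -> finishes; pool += (2, 1, 1, 1) = (3, 6, 4, 6)
  T_c needs (0, 2, 4, 2) <= (3, 6, 4, 6) -> finishes; pool += (1, 2, 0, 3) = (4, 8, 4, 9)
  T_h needs (2, 4, 2, 3) <= (4, 8, 4, 9) -> finishes; pool += (1, 1, 2, 0) = (5, 9, 6, 9)
  T_f needs (2, 5, 2, 5) <= (5, 9, 6, 9) -> finishes; pool += (0, 2, 3, 3) = (5, 11, 9, 12)
  T_d needs (2, 7, 2, 2) <= (5, 11, 9, 12) -> finishes; pool += (0, 2, 0, 0) = (5, 13, 9, 12)


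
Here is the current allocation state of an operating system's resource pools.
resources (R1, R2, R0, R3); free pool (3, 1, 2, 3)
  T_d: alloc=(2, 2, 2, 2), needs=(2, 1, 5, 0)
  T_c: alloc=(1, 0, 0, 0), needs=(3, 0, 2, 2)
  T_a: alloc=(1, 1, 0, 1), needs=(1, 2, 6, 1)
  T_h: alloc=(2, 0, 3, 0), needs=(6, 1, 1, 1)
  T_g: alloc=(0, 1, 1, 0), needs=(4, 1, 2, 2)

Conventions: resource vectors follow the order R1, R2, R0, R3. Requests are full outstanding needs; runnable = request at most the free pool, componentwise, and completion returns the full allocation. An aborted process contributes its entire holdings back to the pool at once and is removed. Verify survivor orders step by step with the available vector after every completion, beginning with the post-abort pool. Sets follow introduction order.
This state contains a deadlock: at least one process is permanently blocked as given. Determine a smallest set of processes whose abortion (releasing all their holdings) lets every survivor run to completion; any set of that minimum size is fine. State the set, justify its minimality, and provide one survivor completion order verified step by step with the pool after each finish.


The answer: abort T_d.
Key observation: T_h had no path to completion before; after the abort of T_d ((2, 2, 2, 2) returned), step 2 is where it fits.
Minimality: the empty abort set fails — the state is deadlocked as it stands.
Survivors finish in the order: T_c, T_h, T_a, T_g. Walking it through (pool after the aborts first):
  pool = (5, 3, 4, 5)
  run T_c (needs (3, 0, 2, 2), free (5, 3, 4, 5)); after release of (1, 0, 0, 0) the pool is (6, 3, 4, 5)
  run T_h (needs (6, 1, 1, 1), free (6, 3, 4, 5)); after release of (2, 0, 3, 0) the pool is (8, 3, 7, 5)
  run T_a (needs (1, 2, 6, 1), free (8, 3, 7, 5)); after release of (1, 1, 0, 1) the pool is (9, 4, 7, 6)
  run T_g (needs (4, 1, 2, 2), free (9, 4, 7, 6)); after release of (0, 1, 1, 0) the pool is (9, 5, 8, 6)


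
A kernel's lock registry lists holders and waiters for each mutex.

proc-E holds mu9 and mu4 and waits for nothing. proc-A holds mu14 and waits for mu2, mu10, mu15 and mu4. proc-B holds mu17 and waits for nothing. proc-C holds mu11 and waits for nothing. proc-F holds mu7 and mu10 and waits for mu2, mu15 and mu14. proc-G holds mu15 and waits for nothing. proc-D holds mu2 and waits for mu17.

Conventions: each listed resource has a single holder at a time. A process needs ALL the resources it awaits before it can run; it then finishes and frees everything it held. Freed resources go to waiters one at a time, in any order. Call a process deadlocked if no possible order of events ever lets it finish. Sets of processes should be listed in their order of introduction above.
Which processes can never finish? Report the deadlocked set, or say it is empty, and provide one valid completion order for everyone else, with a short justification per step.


Deadlocked set: proc-A and proc-F.
Key observation: along proc-A -> proc-F -> proc-A, each member waits on what the next one holds — a deadlock; no other process is dragged down with it.
The rest can finish in the order proc-B, proc-G, proc-E, proc-D, proc-C.
Verifying each step:
  proc-B waits on nothing -> runs at once and releases mu17
  proc-G waits on nothing -> runs at once and releases mu15
  proc-E waits on nothing -> runs at once and releases mu9 and mu4
  run proc-D (all its waits — mu17 — are resolved); releases mu2
  proc-C waits on nothing -> runs at once and releases mu11


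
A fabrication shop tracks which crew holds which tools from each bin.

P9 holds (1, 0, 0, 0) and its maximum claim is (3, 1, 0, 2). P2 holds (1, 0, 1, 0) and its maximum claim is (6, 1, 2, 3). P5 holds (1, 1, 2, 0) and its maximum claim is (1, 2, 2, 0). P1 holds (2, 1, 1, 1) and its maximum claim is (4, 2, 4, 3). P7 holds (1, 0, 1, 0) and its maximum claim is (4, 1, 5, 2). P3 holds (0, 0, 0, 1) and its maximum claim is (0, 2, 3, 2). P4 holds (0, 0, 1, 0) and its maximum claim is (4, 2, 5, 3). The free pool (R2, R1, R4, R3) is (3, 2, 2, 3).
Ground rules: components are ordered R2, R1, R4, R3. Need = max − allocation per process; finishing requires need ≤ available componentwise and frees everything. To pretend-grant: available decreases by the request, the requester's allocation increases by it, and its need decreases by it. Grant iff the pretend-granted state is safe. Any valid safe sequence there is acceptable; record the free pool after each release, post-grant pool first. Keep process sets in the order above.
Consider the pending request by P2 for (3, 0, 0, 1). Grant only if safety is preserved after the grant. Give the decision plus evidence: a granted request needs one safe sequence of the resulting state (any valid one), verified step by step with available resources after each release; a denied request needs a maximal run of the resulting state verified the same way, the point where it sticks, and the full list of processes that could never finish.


DENY. Granting would leave the state unsafe.
Key observation: R2 is the bottleneck — with P5, P3 done the pool holds (1, 3, 4, 3), short of every remaining need.
Pretend the grant happened; the run P5, P3 goes as far as possible. Verifying each step:
  pool = (0, 2, 2, 2)
  P5: need (0, 1, 0, 0) fits (0, 2, 2, 2); releases (1, 1, 2, 0), pool now (1, 3, 4, 2)
  P3: need (0, 2, 3, 1) fits (1, 3, 4, 2); releases (0, 0, 0, 1), pool now (1, 3, 4, 3)
  P9 still needs (2, 1, 0, 2) but only (1, 3, 4, 3) is free — short on R2
  P2 still needs (2, 1, 1, 2) but only (1, 3, 4, 3) is free — short on R2
  P1 still needs (2, 1, 3, 2) but only (1, 3, 4, 3) is free — short on R2
  P7 still needs (3, 1, 4, 2) but only (1, 3, 4, 3) is free — short on R2
  P4 still needs (4, 2, 4, 3) but only (1, 3, 4, 3) is free — short on R2
Processes that could never finish after the grant: P9, P2, P1, P7 and P4.


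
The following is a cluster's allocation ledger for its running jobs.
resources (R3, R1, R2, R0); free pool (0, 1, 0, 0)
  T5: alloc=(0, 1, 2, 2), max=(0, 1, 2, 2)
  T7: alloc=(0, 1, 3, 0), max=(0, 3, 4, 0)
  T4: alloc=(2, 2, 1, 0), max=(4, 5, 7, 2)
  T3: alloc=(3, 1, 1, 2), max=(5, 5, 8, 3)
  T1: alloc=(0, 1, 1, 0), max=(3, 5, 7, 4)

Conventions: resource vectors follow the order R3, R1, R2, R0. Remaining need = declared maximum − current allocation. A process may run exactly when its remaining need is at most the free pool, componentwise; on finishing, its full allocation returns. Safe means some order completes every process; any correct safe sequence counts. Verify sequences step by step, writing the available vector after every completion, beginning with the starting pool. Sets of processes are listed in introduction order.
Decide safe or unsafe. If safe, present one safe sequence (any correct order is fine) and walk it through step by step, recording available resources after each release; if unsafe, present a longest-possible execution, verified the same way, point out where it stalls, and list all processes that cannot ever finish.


UNSAFE — no complete ordering exists.
Key observation: once T5, T7 finish, the pool peaks at (0, 3, 5, 2) — and every remaining process still needs more R3 than that.
Going as far as possible: T5, T7; after that, nothing fits. Walking it through:
  pool = (0, 1, 0, 0)
  T5: need (0, 0, 0, 0) fits (0, 1, 0, 0); releases (0, 1, 2, 2), pool now (0, 2, 2, 2)
  T7: need (0, 2, 1, 0) fits (0, 2, 2, 2); releases (0, 1, 3, 0), pool now (0, 3, 5, 2)
  T4 still needs (2, 3, 6, 2) but only (0, 3, 5, 2) is free — short on R3 and R2
  T3 still needs (2, 4, 7, 1) but only (0, 3, 5, 2) is free — short on R3, R1 and R2
  T1 still needs (3, 4, 6, 4) but only (0, 3, 5, 2) is free — short on R3, R1, R2 and R0
Permanently blocked: T4, T3 and T1.


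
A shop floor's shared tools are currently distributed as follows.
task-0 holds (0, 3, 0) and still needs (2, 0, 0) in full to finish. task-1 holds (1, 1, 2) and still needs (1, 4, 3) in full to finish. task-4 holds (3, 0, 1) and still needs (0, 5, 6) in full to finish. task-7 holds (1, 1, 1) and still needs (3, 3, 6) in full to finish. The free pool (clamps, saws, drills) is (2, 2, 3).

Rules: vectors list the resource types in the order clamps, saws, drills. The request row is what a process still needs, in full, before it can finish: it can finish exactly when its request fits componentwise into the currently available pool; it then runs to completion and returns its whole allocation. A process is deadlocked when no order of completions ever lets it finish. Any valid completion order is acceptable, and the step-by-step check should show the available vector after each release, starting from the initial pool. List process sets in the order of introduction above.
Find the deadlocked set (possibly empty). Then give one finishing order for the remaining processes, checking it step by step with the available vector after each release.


The deadlocked set is task-4 and task-7.
Key observation: the pool after task-0, task-1 is (3, 6, 5); every surviving request exceeds it in drills, so progress ends there.
The rest can finish in the order task-0, task-1. Check, step by step:
  pool = (2, 2, 3)
  task-0 needs (2, 0, 0) <= (2, 2, 3) -> finishes; pool += (0, 3, 0) = (2, 5, 3)
  task-1 needs (1, 4, 3) <= (2, 5, 3) -> finishes; pool += (1, 1, 2) = (3, 6, 5)
The blocked processes can never fit:
  blocked: task-4 wants (0, 5, 6), pool (3, 6, 5) — not enough drills
  blocked: task-7 wants (3, 3, 6), pool (3, 6, 5) — not enough drills


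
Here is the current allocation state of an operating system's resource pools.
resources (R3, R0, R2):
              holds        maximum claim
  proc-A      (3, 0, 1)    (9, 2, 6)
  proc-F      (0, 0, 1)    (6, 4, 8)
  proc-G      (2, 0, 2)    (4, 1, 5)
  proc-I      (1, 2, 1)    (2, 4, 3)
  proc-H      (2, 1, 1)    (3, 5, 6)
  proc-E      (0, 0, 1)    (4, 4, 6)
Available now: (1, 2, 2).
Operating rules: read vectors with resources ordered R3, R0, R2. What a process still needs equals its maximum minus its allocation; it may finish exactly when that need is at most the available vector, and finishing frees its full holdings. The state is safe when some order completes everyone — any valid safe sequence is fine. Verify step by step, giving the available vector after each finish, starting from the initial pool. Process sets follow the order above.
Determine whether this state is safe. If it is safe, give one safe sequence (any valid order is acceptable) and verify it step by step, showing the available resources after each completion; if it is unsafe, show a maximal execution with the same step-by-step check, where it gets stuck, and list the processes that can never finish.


SAFE, for example via the order proc-I, proc-G, proc-E, proc-H, proc-A, proc-F.
Key observation: the order's first zero-slack moment is proc-I ((1, 2, 2) needed, (1, 2, 2) free — a requested resource with nothing to spare).
Verifying each step:
  pool = (1, 2, 2)
  proc-I: need (1, 2, 2) fits (1, 2, 2); releases (1, 2, 1), pool now (2, 4, 3)
  proc-G: need (2, 1, 3) fits (2, 4, 3); releases (2, 0, 2), pool now (4, 4, 5)
  proc-E: need (4, 4, 5) fits (4, 4, 5); releases (0, 0, 1), pool now (4, 4, 6)
  proc-H: need (1, 4, 5) fits (4, 4, 6); releases (2, 1, 1), pool now (6, 5, 7)
  proc-A: need (6, 2, 5) fits (6, 5, 7); releases (3, 0, 1), pool now (9, 5, 8)
  proc-F: need (6, 4, 7) fits (9, 5, 8); releases (0, 0, 1), pool now (9, 5, 9)


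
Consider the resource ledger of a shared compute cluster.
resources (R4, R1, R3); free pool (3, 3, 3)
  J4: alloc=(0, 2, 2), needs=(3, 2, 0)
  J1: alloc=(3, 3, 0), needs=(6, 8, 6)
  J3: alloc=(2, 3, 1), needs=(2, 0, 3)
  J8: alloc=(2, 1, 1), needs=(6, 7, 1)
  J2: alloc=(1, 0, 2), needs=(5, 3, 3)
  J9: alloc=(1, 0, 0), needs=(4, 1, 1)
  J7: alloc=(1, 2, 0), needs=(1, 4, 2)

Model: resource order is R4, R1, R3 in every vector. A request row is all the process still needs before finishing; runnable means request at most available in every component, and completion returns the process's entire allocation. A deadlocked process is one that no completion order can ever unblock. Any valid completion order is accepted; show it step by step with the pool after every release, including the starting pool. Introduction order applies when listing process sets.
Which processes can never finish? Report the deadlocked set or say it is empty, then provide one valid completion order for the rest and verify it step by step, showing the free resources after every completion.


Nothing here is deadlocked.
Key observation: starting with J3, each completion frees enough for the next — no one is permanently blocked.
The rest can finish in the order J3, J9, J7, J4, J2, J1, J8. Verifying each step:
  pool = (3, 3, 3)
  run J3 (needs (2, 0, 3), free (3, 3, 3)); after release of (2, 3, 1) the pool is (5, 6, 4)
  run J9 (needs (4, 1, 1), free (5, 6, 4)); after release of (1, 0, 0) the pool is (6, 6, 4)
  run J7 (needs (1, 4, 2), free (6, 6, 4)); after release of (1, 2, 0) the pool is (7, 8, 4)
  run J4 (needs (3, 2, 0), free (7, 8, 4)); after release of (0, 2, 2) the pool is (7, 10, 6)
  run J2 (needs (5, 3, 3), free (7, 10, 6)); after release of (1, 0, 2) the pool is (8, 10, 8)
  run J1 (needs (6, 8, 6), free (8, 10, 8)); after release of (3, 3, 0) the pool is (11, 13, 8)
  run J8 (needs (6, 7, 1), free (11, 13, 8)); after release of (2, 1, 1) the pool is (13, 14, 9)


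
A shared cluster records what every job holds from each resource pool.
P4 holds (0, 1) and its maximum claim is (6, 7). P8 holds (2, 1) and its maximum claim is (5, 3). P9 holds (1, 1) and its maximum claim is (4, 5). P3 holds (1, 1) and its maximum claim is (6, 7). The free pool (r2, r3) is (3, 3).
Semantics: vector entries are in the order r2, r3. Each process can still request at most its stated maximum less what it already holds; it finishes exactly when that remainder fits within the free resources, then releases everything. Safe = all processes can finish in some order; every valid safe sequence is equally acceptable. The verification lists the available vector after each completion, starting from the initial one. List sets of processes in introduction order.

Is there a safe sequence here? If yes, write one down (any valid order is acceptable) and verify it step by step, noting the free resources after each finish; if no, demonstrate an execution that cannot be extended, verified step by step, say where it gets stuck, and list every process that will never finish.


UNSAFE.
Key observation: no order helps: past P8, P9, the free pool tops out at (6, 5), below what each blocked process needs in r3.
Going as far as possible: P8, P9; after that, nothing fits. Verifying each step:
  pool = (3, 3)
  P8: need (3, 2) fits (3, 3); releases (2, 1), pool now (5, 4)
  P9: need (3, 4) fits (5, 4); releases (1, 1), pool now (6, 5)
  P4 cannot run: need (6, 6) vs free (6, 5) (insufficient r3)
  P3 cannot run: need (5, 6) vs free (6, 5) (insufficient r3)
Never able to finish: P4 and P3.


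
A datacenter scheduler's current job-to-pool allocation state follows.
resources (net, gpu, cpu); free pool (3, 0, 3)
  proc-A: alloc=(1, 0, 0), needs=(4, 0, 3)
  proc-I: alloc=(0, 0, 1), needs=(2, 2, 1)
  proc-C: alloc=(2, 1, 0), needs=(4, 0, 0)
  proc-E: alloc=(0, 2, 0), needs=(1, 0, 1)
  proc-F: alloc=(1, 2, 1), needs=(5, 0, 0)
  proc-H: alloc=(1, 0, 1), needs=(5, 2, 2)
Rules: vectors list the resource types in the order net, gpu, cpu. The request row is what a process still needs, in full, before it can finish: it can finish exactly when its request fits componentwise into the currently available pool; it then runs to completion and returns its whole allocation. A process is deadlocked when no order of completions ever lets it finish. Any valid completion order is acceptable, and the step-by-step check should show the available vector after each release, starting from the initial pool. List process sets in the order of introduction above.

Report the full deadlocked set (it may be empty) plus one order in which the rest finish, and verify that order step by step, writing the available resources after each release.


The deadlocked set is proc-A, proc-C, proc-F and proc-H.
Key observation: net is the bottleneck — with proc-E, proc-I done the pool holds (3, 2, 4), short of every remaining need.
The rest can finish in the order proc-E, proc-I. Check, step by step:
  pool = (3, 0, 3)
  proc-E needs (1, 0, 1) <= (3, 0, 3) -> finishes; pool += (0, 2, 0) = (3, 2, 3)
  proc-I needs (2, 2, 1) <= (3, 2, 3) -> finishes; pool += (0, 0, 1) = (3, 2, 4)
None of the blocked processes ever fits:
  proc-A cannot run: need (4, 0, 3) vs free (3, 2, 4) (insufficient net)
  proc-C cannot run: need (4, 0, 0) vs free (3, 2, 4) (insufficient net)
  proc-F cannot run: need (5, 0, 0) vs free (3, 2, 4) (insufficient net)
  proc-H cannot run: need (5, 2, 2) vs free (3, 2, 4) (insufficient net)


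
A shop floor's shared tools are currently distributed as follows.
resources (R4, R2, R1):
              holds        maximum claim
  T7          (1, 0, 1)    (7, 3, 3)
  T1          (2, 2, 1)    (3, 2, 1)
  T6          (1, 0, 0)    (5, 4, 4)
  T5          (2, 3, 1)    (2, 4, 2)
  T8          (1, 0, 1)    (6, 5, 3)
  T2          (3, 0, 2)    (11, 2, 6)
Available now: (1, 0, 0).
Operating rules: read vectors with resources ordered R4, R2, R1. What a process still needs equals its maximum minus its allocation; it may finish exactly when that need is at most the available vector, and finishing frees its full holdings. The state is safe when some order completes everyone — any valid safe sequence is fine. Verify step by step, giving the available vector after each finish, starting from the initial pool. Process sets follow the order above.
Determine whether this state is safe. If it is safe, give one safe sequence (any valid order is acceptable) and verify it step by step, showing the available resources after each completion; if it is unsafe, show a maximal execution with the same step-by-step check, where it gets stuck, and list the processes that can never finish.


The state is SAFE; one workable sequence: T1, T5, T8, T7, T6, T2.
Key observation: the first exact fit in this order is T1 — it needs (1, 0, 0) with (1, 0, 0) free, meeting a requested resource to the last unit.
Check, step by step:
  pool = (1, 0, 0)
  run T1 (needs (1, 0, 0), free (1, 0, 0)); after release of (2, 2, 1) the pool is (3, 2, 1)
  run T5 (needs (0, 1, 1), free (3, 2, 1)); after release of (2, 3, 1) the pool is (5, 5, 2)
  run T8 (needs (5, 5, 2), free (5, 5, 2)); after release of (1, 0, 1) the pool is (6, 5, 3)
  run T7 (needs (6, 3, 2), free (6, 5, 3)); after release of (1, 0, 1) the pool is (7, 5, 4)
  run T6 (needs (4, 4, 4), free (7, 5, 4)); after release of (1, 0, 0) the pool is (8, 5, 4)
  run T2 (needs (8, 2, 4), free (8, 5, 4)); after release of (3, 0, 2) the pool is (11, 5, 6)


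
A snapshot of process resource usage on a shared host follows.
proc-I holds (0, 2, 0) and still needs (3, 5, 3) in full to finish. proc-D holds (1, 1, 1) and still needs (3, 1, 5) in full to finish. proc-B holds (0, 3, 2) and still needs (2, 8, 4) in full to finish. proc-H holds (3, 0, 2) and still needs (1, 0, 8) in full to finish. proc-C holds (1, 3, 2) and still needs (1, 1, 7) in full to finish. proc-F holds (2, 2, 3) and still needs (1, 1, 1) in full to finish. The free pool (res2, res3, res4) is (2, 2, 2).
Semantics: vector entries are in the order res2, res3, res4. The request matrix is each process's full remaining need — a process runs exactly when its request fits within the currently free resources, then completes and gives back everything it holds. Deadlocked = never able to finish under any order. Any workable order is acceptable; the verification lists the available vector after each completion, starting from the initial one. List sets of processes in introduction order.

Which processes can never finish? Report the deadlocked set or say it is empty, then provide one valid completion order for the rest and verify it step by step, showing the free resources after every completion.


Deadlocked: proc-B, proc-H and proc-C.
Key observation: after proc-F, proc-D, proc-I the pool peaks at (5, 7, 6), and each blocked process is short somewhere: proc-B on res3; proc-H on res4; proc-C on res4.
One completion order for the rest: proc-F, proc-D, proc-I. Verifying each step:
  pool = (2, 2, 2)
  proc-F: need (1, 1, 1) fits (2, 2, 2); releases (2, 2, 3), pool now (4, 4, 5)
  proc-D: need (3, 1, 5) fits (4, 4, 5); releases (1, 1, 1), pool now (5, 5, 6)
  proc-I: need (3, 5, 3) fits (5, 5, 6); releases (0, 2, 0), pool now (5, 7, 6)
The stuck group stays short no matter what:
  proc-B still needs (2, 8, 4) but only (5, 7, 6) is free — short on res3
  proc-H still needs (1, 0, 8) but only (5, 7, 6) is free — short on res4
  proc-C still needs (1, 1, 7) but only (5, 7, 6) is free — short on res4


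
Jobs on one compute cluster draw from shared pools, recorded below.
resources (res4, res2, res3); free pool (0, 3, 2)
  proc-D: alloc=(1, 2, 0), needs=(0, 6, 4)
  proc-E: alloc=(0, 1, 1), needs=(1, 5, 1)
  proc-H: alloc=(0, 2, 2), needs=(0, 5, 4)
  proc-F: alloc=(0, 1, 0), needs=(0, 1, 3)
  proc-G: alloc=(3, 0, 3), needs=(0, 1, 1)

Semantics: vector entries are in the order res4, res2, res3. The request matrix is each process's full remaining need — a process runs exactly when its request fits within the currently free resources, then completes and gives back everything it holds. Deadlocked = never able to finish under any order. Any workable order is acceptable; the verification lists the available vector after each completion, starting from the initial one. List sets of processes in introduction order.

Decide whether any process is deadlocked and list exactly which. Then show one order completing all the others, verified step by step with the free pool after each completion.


The deadlocked set is proc-D, proc-E and proc-H.
Key observation: res2 is the bottleneck — with proc-G, proc-F done the pool holds (3, 4, 5), short of every remaining need.
A valid finishing order for the others: proc-G, proc-F. Step-by-step check:
  pool = (0, 3, 2)
  proc-G: need (0, 1, 1) fits (0, 3, 2); releases (3, 0, 3), pool now (3, 3, 5)
  proc-F: need (0, 1, 3) fits (3, 3, 5); releases (0, 1, 0), pool now (3, 4, 5)
The stuck group stays short no matter what:
  proc-D cannot run: need (0, 6, 4) vs free (3, 4, 5) (insufficient res2)
  proc-E cannot run: need (1, 5, 1) vs free (3, 4, 5) (insufficient res2)
  proc-H cannot run: need (0, 5, 4) vs free (3, 4, 5) (insufficient res2)


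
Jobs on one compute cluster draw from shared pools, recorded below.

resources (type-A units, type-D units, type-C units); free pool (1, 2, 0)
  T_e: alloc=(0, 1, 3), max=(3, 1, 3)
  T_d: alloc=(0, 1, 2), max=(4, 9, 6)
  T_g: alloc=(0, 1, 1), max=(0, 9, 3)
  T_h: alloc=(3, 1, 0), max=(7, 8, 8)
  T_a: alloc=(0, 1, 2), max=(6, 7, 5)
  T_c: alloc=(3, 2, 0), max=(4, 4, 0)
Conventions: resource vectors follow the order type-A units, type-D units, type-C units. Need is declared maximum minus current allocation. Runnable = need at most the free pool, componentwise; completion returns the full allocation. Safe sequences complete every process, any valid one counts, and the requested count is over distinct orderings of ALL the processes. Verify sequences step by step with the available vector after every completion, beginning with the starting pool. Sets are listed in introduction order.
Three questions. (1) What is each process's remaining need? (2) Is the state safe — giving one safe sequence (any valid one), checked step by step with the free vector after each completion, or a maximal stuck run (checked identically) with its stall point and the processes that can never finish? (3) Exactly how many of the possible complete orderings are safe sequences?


(1) Need matrix, components ordered type-A units, type-D units, type-C units:
  T_e: (3, 0, 0)
  T_d: (4, 8, 4)
  T_g: (0, 8, 2)
  T_h: (4, 7, 8)
  T_a: (6, 6, 3)
  T_c: (1, 2, 0)
(2) The state is UNSAFE.
Key observation: T_c, T_e can finish, but then (4, 5, 3) is all there is, and the blocked group's type-D units demands exceed it.
The run T_c, T_e cannot be extended any further. Check, step by step:
  pool = (1, 2, 0)
  T_c: need (1, 2, 0) fits (1, 2, 0); releases (3, 2, 0), pool now (4, 4, 0)
  T_e: need (3, 0, 0) fits (4, 4, 0); releases (0, 1, 3), pool now (4, 5, 3)
  T_d cannot run: need (4, 8, 4) vs free (4, 5, 3) (insufficient type-D units and type-C units)
  T_g cannot run: need (0, 8, 2) vs free (4, 5, 3) (insufficient type-D units)
  T_h cannot run: need (4, 7, 8) vs free (4, 5, 3) (insufficient type-D units and type-C units)
  T_a cannot run: need (6, 6, 3) vs free (4, 5, 3) (insufficient type-A units and type-D units)
Permanently blocked: T_d, T_g, T_h and T_a.
(3) The exact count: 0 of the possible complete orderings are safe sequences.
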